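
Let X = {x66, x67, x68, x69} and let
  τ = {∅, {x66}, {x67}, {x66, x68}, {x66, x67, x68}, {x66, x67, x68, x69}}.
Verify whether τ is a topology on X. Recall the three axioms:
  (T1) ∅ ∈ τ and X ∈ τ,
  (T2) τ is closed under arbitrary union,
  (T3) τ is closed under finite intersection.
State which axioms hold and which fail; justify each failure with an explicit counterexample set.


τ is NOT a topology on X.

Axiom (T1): ∅ ∈ τ? Yes; X ∈ τ? Yes.
Axiom (T2/T3): check pairwise unions and intersections of members of τ.
Counterexample for (T2): {x66} ∪ {x67} = {x66, x67} ∉ τ. Therefore τ is NOT a topology.


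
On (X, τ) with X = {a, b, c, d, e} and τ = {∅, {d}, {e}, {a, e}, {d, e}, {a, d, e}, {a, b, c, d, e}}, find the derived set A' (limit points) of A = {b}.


A' = {c}

For each x ∈ X, list the open sets U ∈ τ with x ∈ U, then check whether U ∩ (A ∖ {x}) ≠ ∅ for every such U.
  x = a: open {a, e} ∋ x has {a, e} ∩ (A ∖ {a}) = ∅, so x is NOT a limit point.
  x = b: open {a, b, c, d, e} ∋ x has {a, b, c, d, e} ∩ (A ∖ {b}) = ∅, so x is NOT a limit point.
  x = c: opens ∋ x are {a, b, c, d, e}; each meets A ∖ {c}, so x IS a limit point.
  x = d: open {d} ∋ x has {d} ∩ (A ∖ {d}) = ∅, so x is NOT a limit point.
  x = e: open {e} ∋ x has {e} ∩ (A ∖ {e}) = ∅, so x is NOT a limit point.
Collecting: A' = {c}.


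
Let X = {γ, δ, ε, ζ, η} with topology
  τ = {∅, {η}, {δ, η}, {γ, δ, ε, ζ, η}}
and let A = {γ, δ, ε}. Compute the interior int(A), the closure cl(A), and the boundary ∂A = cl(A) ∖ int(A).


int(A) = ∅, cl(A) = {γ, δ, ε, ζ}, ∂A = {γ, δ, ε, ζ}.

Closed sets in (X, τ) are complements of opens:
  closed(X, τ) = {∅, {γ, ε, ζ}, {γ, δ, ε, ζ}, {γ, δ, ε, ζ, η}}.
int(A) = ⋃ {U ∈ τ : U ⊆ A}. Opens contained in A: ∅.
Taking the union of these: int(A) = ∅.
cl(A) = ⋂ {C closed : A ⊆ C}. Closed sets containing A: {γ, δ, ε, ζ}, {γ, δ, ε, ζ, η}.
Intersecting these: cl(A) = {γ, δ, ε, ζ}.
∂A = cl(A) ∖ int(A) = {γ, δ, ε, ζ} ∖ ∅ = {γ, δ, ε, ζ}.


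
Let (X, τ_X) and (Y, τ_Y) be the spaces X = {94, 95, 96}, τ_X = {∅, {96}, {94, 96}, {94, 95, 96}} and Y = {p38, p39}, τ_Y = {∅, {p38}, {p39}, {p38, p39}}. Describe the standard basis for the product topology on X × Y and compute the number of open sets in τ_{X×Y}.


Basis B = {∅ × ∅, {96} × {p38}, {96} × {p39}, {94, 96} × {p38}, {94, 96} × {p39}, {96} × {p38, p39}, {94, 95, 96} × {p38}, {94, 95, 96} × {p39}, {94, 96} × {p38, p39}, {94, 95, 96} × {p38, p39}}; |τ_{X×Y}| = 16.

Enumerate products U × V with U ∈ τ_X, V ∈ τ_Y (deduplicated):
  ∅ × ∅ = {} (∅)
  {96} × {p38} = {(96,p38)}
  {96} × {p39} = {(96,p39)}
  {94, 96} × {p38} = {(94,p38), (96,p38)}
  {94, 96} × {p39} = {(94,p39), (96,p39)}
  {96} × {p38, p39} = {(96,p38), (96,p39)}
  {94, 95, 96} × {p38} = {(94,p38), (95,p38), (96,p38)}
  {94, 95, 96} × {p39} = {(94,p39), (95,p39), (96,p39)}
  {94, 96} × {p38, p39} = {(94,p38), (94,p39), (96,p38), (96,p39)}
  {94, 95, 96} × {p38, p39} = {(94,p38), (94,p39), (95,p38), (95,p39), (96,p38), (96,p39)}
These 10 distinct sets form the basis B.
Close under arbitrary unions to get τ_{X×Y}; counting gives |τ_{X×Y}| = 16.


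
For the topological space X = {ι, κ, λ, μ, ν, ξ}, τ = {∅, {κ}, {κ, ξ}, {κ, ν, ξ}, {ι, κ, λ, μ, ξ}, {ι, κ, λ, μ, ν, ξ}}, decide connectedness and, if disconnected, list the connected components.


(X, τ) is connected.

Find clopen sets (U ∈ τ with X ∖ U ∈ τ):
  U = ∅, X ∖ U = {ι, κ, λ, μ, ν, ξ} — both open, so U is clopen.
  U = {ι, κ, λ, μ, ν, ξ}, X ∖ U = ∅ — both open, so U is clopen.
Only trivial clopens (∅ and X) exist, so (X, τ) is connected.
Compute connected components by grouping points that agree on all clopens:
  component: {ι, κ, λ, μ, ν, ξ}


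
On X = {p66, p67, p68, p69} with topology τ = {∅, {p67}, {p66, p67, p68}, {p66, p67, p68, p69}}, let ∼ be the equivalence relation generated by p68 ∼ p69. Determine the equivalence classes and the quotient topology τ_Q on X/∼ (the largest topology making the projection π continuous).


X/∼ = {[p66], [p67], [p68=p69]}; |τ_Q| = 3.

Equivalence classes: [p66], [p67], [p68=p69].
Quotient map π: X → X/∼ sends p66 ↦ [p66], p67 ↦ [p67], p68 ↦ [p68=p69], p69 ↦ [p68=p69].
For each subset V ⊆ X/∼, compute π^{-1}(V) ⊆ X and check whether π^{-1}(V) ∈ τ. V is open in τ_Q iff π^{-1}(V) ∈ τ.
  V = {}: π^{-1}(V) = ∅ ∈ τ ✓.
  V = {[p66]}: π^{-1}(V) = {p66} ∉ τ ✗.
  V = {[p67]}: π^{-1}(V) = {p67} ∈ τ ✓.
  V = {[p66], [p67]}: π^{-1}(V) = {p66, p67} ∉ τ ✗.
  V = {[p68=p69]}: π^{-1}(V) = {p68, p69} ∉ τ ✗.
  V = {[p66], [p68=p69]}: π^{-1}(V) = {p66, p68, p69} ∉ τ ✗.
  V = {[p67], [p68=p69]}: π^{-1}(V) = {p67, p68, p69} ∉ τ ✗.
  V = {[p66], [p67], [p68=p69]}: π^{-1}(V) = {p66, p67, p68, p69} ∈ τ ✓.
Open sets in the quotient: τ_Q = {{}, {[p67]}, {[p66], [p67], [p68=p69]}} (3 elements).


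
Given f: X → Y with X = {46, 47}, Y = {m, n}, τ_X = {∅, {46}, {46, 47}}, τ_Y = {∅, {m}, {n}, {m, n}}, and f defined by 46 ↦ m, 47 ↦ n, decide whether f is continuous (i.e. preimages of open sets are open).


f is NOT continuous.

Compute f^{-1}(U) for each U ∈ τ_Y:
  U = ∅: f^{-1}(U) = ∅ ∈ τ_X ✓.
  U = {m}: f^{-1}(U) = {46} ∈ τ_X ✓.
  U = {n}: f^{-1}(U) = {47} ∉ τ_X ✗.
  U = {m, n}: f^{-1}(U) = {46, 47} ∈ τ_X ✓.
Found U = {n} with f^{-1}(U) = {47} not in τ_X. Therefore f is NOT continuous.


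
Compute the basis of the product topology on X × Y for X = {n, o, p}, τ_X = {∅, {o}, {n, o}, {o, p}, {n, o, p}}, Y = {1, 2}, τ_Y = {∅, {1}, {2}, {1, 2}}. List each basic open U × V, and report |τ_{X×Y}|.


Basis B = {∅ × ∅, {o} × {1}, {o} × {2}, {n, o} × {1}, {n, o} × {2}, {o} × {1, 2}, {o, p} × {1}, {o, p} × {2}, {n, o, p} × {1}, {n, o, p} × {2}, {n, o} × {1, 2}, {o, p} × {1, 2}, {n, o, p} × {1, 2}}; |τ_{X×Y}| = 25.

Enumerate products U × V with U ∈ τ_X, V ∈ τ_Y (deduplicated):
  ∅ × ∅ = {} (∅)
  {o} × {1} = {(o,1)}
  {o} × {2} = {(o,2)}
  {n, o} × {1} = {(n,1), (o,1)}
  {n, o} × {2} = {(n,2), (o,2)}
  {o} × {1, 2} = {(o,1), (o,2)}
  {o, p} × {1} = {(o,1), (p,1)}
  {o, p} × {2} = {(o,2), (p,2)}
  {n, o, p} × {1} = {(n,1), (o,1), (p,1)}
  {n, o, p} × {2} = {(n,2), (o,2), (p,2)}
  {n, o} × {1, 2} = {(n,1), (n,2), (o,1), (o,2)}
  {o, p} × {1, 2} = {(o,1), (o,2), (p,1), (p,2)}
  {n, o, p} × {1, 2} = {(n,1), (n,2), (o,1), (o,2), (p,1), (p,2)}
These 13 distinct sets form the basis B.
Close under arbitrary unions to get τ_{X×Y}; counting gives |τ_{X×Y}| = 25.


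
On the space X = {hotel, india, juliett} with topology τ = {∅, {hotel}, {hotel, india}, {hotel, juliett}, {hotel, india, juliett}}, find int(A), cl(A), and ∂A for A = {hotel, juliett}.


int(A) = {hotel, juliett}, cl(A) = {hotel, india, juliett}, ∂A = {india}.

Closed sets in (X, τ) are complements of opens:
  closed(X, τ) = {∅, {india}, {juliett}, {india, juliett}, {hotel, india, juliett}}.
int(A) = ⋃ {U ∈ τ : U ⊆ A}. Opens contained in A: ∅, {hotel}, {hotel, juliett}.
Taking the union of these: int(A) = {hotel, juliett}.
cl(A) = ⋂ {C closed : A ⊆ C}. Closed sets containing A: {hotel, india, juliett}.
Intersecting these: cl(A) = {hotel, india, juliett}.
∂A = cl(A) ∖ int(A) = {hotel, india, juliett} ∖ {hotel, juliett} = {india}.


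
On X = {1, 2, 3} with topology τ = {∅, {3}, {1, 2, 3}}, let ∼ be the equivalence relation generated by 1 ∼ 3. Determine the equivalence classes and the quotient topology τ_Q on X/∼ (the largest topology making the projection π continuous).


X/∼ = {[1=3], [2]}; |τ_Q| = 2.

Equivalence classes: [1=3], [2].
Quotient map π: X → X/∼ sends 1 ↦ [1=3], 2 ↦ [2], 3 ↦ [1=3].
For each subset V ⊆ X/∼, compute π^{-1}(V) ⊆ X and check whether π^{-1}(V) ∈ τ. V is open in τ_Q iff π^{-1}(V) ∈ τ.
  V = {}: π^{-1}(V) = ∅ ∈ τ ✓.
  V = {[1=3]}: π^{-1}(V) = {1, 3} ∉ τ ✗.
  V = {[2]}: π^{-1}(V) = {2} ∉ τ ✗.
  V = {[1=3], [2]}: π^{-1}(V) = {1, 2, 3} ∈ τ ✓.
Open sets in the quotient: τ_Q = {{}, {[1=3], [2]}} (2 elements).


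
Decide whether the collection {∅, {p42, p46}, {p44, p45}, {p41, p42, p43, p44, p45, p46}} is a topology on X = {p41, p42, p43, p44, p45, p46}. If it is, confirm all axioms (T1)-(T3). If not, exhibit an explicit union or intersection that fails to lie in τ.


τ is NOT a topology on X.

Axiom (T1): ∅ ∈ τ? Yes; X ∈ τ? Yes.
Axiom (T2/T3): check pairwise unions and intersections of members of τ.
Counterexample for (T2): {p42, p46} ∪ {p44, p45} = {p42, p44, p45, p46} ∉ τ. Therefore τ is NOT a topology.


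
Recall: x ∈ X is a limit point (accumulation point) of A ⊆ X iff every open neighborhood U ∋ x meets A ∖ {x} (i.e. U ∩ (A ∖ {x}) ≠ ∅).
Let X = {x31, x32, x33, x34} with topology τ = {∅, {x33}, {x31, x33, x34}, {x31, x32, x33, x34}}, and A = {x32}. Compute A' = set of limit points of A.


A' = ∅

For each x ∈ X, list the open sets U ∈ τ with x ∈ U, then check whether U ∩ (A ∖ {x}) ≠ ∅ for every such U.
  x = x31: open {x31, x33, x34} ∋ x has {x31, x33, x34} ∩ (A ∖ {x31}) = ∅, so x is NOT a limit point.
  x = x32: open {x31, x32, x33, x34} ∋ x has {x31, x32, x33, x34} ∩ (A ∖ {x32}) = ∅, so x is NOT a limit point.
  x = x33: open {x33} ∋ x has {x33} ∩ (A ∖ {x33}) = ∅, so x is NOT a limit point.
  x = x34: open {x31, x33, x34} ∋ x has {x31, x33, x34} ∩ (A ∖ {x34}) = ∅, so x is NOT a limit point.
Collecting: A' = ∅.


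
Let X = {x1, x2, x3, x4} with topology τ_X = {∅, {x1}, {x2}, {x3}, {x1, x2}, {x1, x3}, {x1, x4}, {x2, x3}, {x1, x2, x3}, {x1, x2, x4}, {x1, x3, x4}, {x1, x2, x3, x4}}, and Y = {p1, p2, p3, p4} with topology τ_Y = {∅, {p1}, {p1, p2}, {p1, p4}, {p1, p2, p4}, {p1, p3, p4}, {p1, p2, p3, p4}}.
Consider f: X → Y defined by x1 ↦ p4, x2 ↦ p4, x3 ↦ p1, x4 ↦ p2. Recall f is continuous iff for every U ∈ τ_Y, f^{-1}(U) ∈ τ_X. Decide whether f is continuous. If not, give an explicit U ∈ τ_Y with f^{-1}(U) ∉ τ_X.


f is NOT continuous.

Compute f^{-1}(U) for each U ∈ τ_Y:
  U = ∅: f^{-1}(U) = ∅ ∈ τ_X ✓.
  U = {p1}: f^{-1}(U) = {x3} ∈ τ_X ✓.
  U = {p1, p2}: f^{-1}(U) = {x3, x4} ∉ τ_X ✗.
  U = {p1, p4}: f^{-1}(U) = {x1, x2, x3} ∈ τ_X ✓.
  U = {p1, p2, p4}: f^{-1}(U) = {x1, x2, x3, x4} ∈ τ_X ✓.
  U = {p1, p3, p4}: f^{-1}(U) = {x1, x2, x3} ∈ τ_X ✓.
  U = {p1, p2, p3, p4}: f^{-1}(U) = {x1, x2, x3, x4} ∈ τ_X ✓.
Found U = {p1, p2} with f^{-1}(U) = {x3, x4} not in τ_X. Therefore f is NOT continuous.


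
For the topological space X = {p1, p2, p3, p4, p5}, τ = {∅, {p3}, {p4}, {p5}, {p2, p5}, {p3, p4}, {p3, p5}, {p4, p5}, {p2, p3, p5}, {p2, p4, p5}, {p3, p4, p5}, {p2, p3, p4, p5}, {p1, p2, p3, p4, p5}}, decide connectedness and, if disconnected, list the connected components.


(X, τ) is connected.

Find clopen sets (U ∈ τ with X ∖ U ∈ τ):
  U = ∅, X ∖ U = {p1, p2, p3, p4, p5} — both open, so U is clopen.
  U = {p1, p2, p3, p4, p5}, X ∖ U = ∅ — both open, so U is clopen.
Only trivial clopens (∅ and X) exist, so (X, τ) is connected.
Compute connected components by grouping points that agree on all clopens:
  component: {p1, p2, p3, p4, p5}


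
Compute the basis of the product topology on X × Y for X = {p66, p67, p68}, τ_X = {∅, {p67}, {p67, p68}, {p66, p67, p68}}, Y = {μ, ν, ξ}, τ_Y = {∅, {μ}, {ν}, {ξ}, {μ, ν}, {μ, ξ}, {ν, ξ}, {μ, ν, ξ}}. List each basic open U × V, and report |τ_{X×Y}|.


Basis B = {∅ × ∅, {p67} × {μ}, {p67} × {ν}, {p67} × {ξ}, {p67} × {μ, ν}, {p67} × {μ, ξ}, {p67, p68} × {μ}, {p67} × {ν, ξ}, {p67, p68} × {ν}, {p67, p68} × {ξ}, {p66, p67, p68} × {μ}, {p66, p67, p68} × {ν}, {p66, p67, p68} × {ξ}, {p67} × {μ, ν, ξ}, {p67, p68} × {μ, ν}, {p67, p68} × {μ, ξ}, {p67, p68} × {ν, ξ}, {p66, p67, p68} × {μ, ν}, {p66, p67, p68} × {μ, ξ}, {p66, p67, p68} × {ν, ξ}, {p67, p68} × {μ, ν, ξ}, {p66, p67, p68} × {μ, ν, ξ}}; |τ_{X×Y}| = 64.

Enumerate products U × V with U ∈ τ_X, V ∈ τ_Y (deduplicated):
  ∅ × ∅ = {} (∅)
  {p67} × {μ} = {(p67,μ)}
  {p67} × {ν} = {(p67,ν)}
  {p67} × {ξ} = {(p67,ξ)}
  {p67} × {μ, ν} = {(p67,μ), (p67,ν)}
  {p67} × {μ, ξ} = {(p67,μ), (p67,ξ)}
  {p67, p68} × {μ} = {(p67,μ), (p68,μ)}
  {p67} × {ν, ξ} = {(p67,ν), (p67,ξ)}
  {p67, p68} × {ν} = {(p67,ν), (p68,ν)}
  {p67, p68} × {ξ} = {(p67,ξ), (p68,ξ)}
  {p66, p67, p68} × {μ} = {(p66,μ), (p67,μ), (p68,μ)}
  {p66, p67, p68} × {ν} = {(p66,ν), (p67,ν), (p68,ν)}
  {p66, p67, p68} × {ξ} = {(p66,ξ), (p67,ξ), (p68,ξ)}
  {p67} × {μ, ν, ξ} = {(p67,μ), (p67,ν), (p67,ξ)}
  {p67, p68} × {μ, ν} = {(p67,μ), (p67,ν), (p68,μ), (p68,ν)}
  {p67, p68} × {μ, ξ} = {(p67,μ), (p67,ξ), (p68,μ), (p68,ξ)}
  {p67, p68} × {ν, ξ} = {(p67,ν), (p67,ξ), (p68,ν), (p68,ξ)}
  {p66, p67, p68} × {μ, ν} = {(p66,μ), (p66,ν), (p67,μ), (p67,ν), (p68,μ), (p68,ν)}
  {p66, p67, p68} × {μ, ξ} = {(p66,μ), (p66,ξ), (p67,μ), (p67,ξ), (p68,μ), (p68,ξ)}
  {p66, p67, p68} × {ν, ξ} = {(p66,ν), (p66,ξ), (p67,ν), (p67,ξ), (p68,ν), (p68,ξ)}
  {p67, p68} × {μ, ν, ξ} = {(p67,μ), (p67,ν), (p67,ξ), (p68,μ), (p68,ν), (p68,ξ)}
  {p66, p67, p68} × {μ, ν, ξ} = {(p66,μ), (p66,ν), (p66,ξ), (p67,μ), (p67,ν), (p67,ξ), (p68,μ), (p68,ν), (p68,ξ)}
These 22 distinct sets form the basis B.
Close under arbitrary unions to get τ_{X×Y}; counting gives |τ_{X×Y}| = 64.


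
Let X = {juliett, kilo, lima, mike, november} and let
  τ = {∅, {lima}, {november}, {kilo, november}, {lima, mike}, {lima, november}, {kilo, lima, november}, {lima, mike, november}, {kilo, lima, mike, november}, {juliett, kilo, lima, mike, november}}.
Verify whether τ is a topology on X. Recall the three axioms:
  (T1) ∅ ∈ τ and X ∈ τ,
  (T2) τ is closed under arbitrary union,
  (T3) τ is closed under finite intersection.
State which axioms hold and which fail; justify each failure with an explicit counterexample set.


τ IS a topology on X.

Axiom (T1): ∅ ∈ τ? Yes; X ∈ τ? Yes.
Axiom (T2/T3): check pairwise unions and intersections of members of τ.
All pairwise intersections and unions checked — each lies in τ. Therefore τ satisfies (T1), (T2), (T3): it IS a topology on X.


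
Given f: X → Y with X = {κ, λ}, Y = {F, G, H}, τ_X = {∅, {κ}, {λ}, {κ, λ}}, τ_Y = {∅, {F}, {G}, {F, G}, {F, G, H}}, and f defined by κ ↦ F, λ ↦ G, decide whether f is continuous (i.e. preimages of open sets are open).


f IS continuous.

Compute f^{-1}(U) for each U ∈ τ_Y:
  U = ∅: f^{-1}(U) = ∅ ∈ τ_X ✓.
  U = {F}: f^{-1}(U) = {κ} ∈ τ_X ✓.
  U = {G}: f^{-1}(U) = {λ} ∈ τ_X ✓.
  U = {F, G}: f^{-1}(U) = {κ, λ} ∈ τ_X ✓.
  U = {F, G, H}: f^{-1}(U) = {κ, λ} ∈ τ_X ✓.
Every preimage lies in τ_X, so f IS continuous.


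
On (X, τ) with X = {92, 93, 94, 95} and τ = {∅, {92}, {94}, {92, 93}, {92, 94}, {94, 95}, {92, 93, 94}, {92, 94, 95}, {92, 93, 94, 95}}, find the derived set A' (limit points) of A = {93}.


A' = ∅

For each x ∈ X, list the open sets U ∈ τ with x ∈ U, then check whether U ∩ (A ∖ {x}) ≠ ∅ for every such U.
  x = 92: open {92} ∋ x has {92} ∩ (A ∖ {92}) = ∅, so x is NOT a limit point.
  x = 93: open {92, 93} ∋ x has {92, 93} ∩ (A ∖ {93}) = ∅, so x is NOT a limit point.
  x = 94: open {94} ∋ x has {94} ∩ (A ∖ {94}) = ∅, so x is NOT a limit point.
  x = 95: open {94, 95} ∋ x has {94, 95} ∩ (A ∖ {95}) = ∅, so x is NOT a limit point.
Collecting: A' = ∅.


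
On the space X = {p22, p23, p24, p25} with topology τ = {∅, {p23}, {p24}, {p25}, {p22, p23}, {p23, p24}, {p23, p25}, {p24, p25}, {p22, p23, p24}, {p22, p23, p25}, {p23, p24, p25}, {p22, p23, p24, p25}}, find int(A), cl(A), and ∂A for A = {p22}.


int(A) = ∅, cl(A) = {p22}, ∂A = {p22}.

Closed sets in (X, τ) are complements of opens:
  closed(X, τ) = {∅, {p22}, {p24}, {p25}, {p22, p23}, {p22, p24}, {p22, p25}, {p24, p25}, {p22, p23, p24}, {p22, p23, p25}, {p22, p24, p25}, {p22, p23, p24, p25}}.
int(A) = ⋃ {U ∈ τ : U ⊆ A}. Opens contained in A: ∅.
Taking the union of these: int(A) = ∅.
cl(A) = ⋂ {C closed : A ⊆ C}. Closed sets containing A: {p22}, {p22, p23}, {p22, p24}, {p22, p25}, {p22, p23, p24}, {p22, p23, p25}, {p22, p24, p25}, {p22, p23, p24, p25}.
Intersecting these: cl(A) = {p22}.
∂A = cl(A) ∖ int(A) = {p22} ∖ ∅ = {p22}.


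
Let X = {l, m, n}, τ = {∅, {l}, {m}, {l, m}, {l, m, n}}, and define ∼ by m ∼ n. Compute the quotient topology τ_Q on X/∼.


X/∼ = {[l], [m=n]}; |τ_Q| = 3.

Equivalence classes: [l], [m=n].
Quotient map π: X → X/∼ sends l ↦ [l], m ↦ [m=n], n ↦ [m=n].
For each subset V ⊆ X/∼, compute π^{-1}(V) ⊆ X and check whether π^{-1}(V) ∈ τ. V is open in τ_Q iff π^{-1}(V) ∈ τ.
  V = {}: π^{-1}(V) = ∅ ∈ τ ✓.
  V = {[l]}: π^{-1}(V) = {l} ∈ τ ✓.
  V = {[m=n]}: π^{-1}(V) = {m, n} ∉ τ ✗.
  V = {[l], [m=n]}: π^{-1}(V) = {l, m, n} ∈ τ ✓.
Open sets in the quotient: τ_Q = {{}, {[l]}, {[l], [m=n]}} (3 elements).


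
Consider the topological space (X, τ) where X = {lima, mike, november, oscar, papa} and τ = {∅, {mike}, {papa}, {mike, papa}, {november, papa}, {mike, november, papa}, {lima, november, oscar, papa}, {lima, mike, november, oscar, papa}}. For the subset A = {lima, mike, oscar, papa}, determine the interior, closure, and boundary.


int(A) = {mike, papa}, cl(A) = {lima, mike, november, oscar, papa}, ∂A = {lima, november, oscar}.

Closed sets in (X, τ) are complements of opens:
  closed(X, τ) = {∅, {mike}, {lima, oscar}, {lima, mike, oscar}, {lima, november, oscar}, {lima, mike, november, oscar}, {lima, november, oscar, papa}, {lima, mike, november, oscar, papa}}.
int(A) = ⋃ {U ∈ τ : U ⊆ A}. Opens contained in A: ∅, {mike}, {papa}, {mike, papa}.
Taking the union of these: int(A) = {mike, papa}.
cl(A) = ⋂ {C closed : A ⊆ C}. Closed sets containing A: {lima, mike, november, oscar, papa}.
Intersecting these: cl(A) = {lima, mike, november, oscar, papa}.
∂A = cl(A) ∖ int(A) = {lima, mike, november, oscar, papa} ∖ {mike, papa} = {lima, november, oscar}.


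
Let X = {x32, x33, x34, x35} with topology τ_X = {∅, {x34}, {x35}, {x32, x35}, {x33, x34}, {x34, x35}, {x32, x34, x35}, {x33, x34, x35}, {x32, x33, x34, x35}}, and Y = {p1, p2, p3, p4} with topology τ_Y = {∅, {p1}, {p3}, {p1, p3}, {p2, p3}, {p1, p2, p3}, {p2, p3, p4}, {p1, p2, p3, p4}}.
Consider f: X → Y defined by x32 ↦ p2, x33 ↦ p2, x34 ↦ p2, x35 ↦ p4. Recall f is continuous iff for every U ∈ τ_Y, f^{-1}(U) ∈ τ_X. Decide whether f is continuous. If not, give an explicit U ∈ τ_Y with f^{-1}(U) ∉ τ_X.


f is NOT continuous.

Compute f^{-1}(U) for each U ∈ τ_Y:
  U = ∅: f^{-1}(U) = ∅ ∈ τ_X ✓.
  U = {p1}: f^{-1}(U) = ∅ ∈ τ_X ✓.
  U = {p3}: f^{-1}(U) = ∅ ∈ τ_X ✓.
  U = {p1, p3}: f^{-1}(U) = ∅ ∈ τ_X ✓.
  U = {p2, p3}: f^{-1}(U) = {x32, x33, x34} ∉ τ_X ✗.
  U = {p1, p2, p3}: f^{-1}(U) = {x32, x33, x34} ∉ τ_X ✗.
  U = {p2, p3, p4}: f^{-1}(U) = {x32, x33, x34, x35} ∈ τ_X ✓.
  U = {p1, p2, p3, p4}: f^{-1}(U) = {x32, x33, x34, x35} ∈ τ_X ✓.
Found U = {p2, p3} with f^{-1}(U) = {x32, x33, x34} not in τ_X. Therefore f is NOT continuous.


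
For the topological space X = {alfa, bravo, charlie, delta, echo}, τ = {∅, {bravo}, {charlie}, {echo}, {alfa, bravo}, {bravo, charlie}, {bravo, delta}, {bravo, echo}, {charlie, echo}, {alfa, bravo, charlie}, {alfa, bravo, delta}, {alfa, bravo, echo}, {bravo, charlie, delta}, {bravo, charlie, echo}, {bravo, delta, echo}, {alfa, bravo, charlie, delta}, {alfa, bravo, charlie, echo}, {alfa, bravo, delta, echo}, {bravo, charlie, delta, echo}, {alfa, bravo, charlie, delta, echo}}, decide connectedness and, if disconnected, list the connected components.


(X, τ) is disconnected; components = [{charlie}, {echo}, {alfa, bravo, delta}].

Find clopen sets (U ∈ τ with X ∖ U ∈ τ):
  U = ∅, X ∖ U = {alfa, bravo, charlie, delta, echo} — both open, so U is clopen.
  U = {charlie}, X ∖ U = {alfa, bravo, delta, echo} — both open, so U is clopen.
  U = {echo}, X ∖ U = {alfa, bravo, charlie, delta} — both open, so U is clopen.
  U = {charlie, echo}, X ∖ U = {alfa, bravo, delta} — both open, so U is clopen.
  U = {alfa, bravo, delta}, X ∖ U = {charlie, echo} — both open, so U is clopen.
  U = {alfa, bravo, charlie, delta}, X ∖ U = {echo} — both open, so U is clopen.
  U = {alfa, bravo, delta, echo}, X ∖ U = {charlie} — both open, so U is clopen.
  U = {alfa, bravo, charlie, delta, echo}, X ∖ U = ∅ — both open, so U is clopen.
Nontrivial clopen(s) exist: e.g. {charlie}. So (X, τ) is disconnected.
Compute connected components by grouping points that agree on all clopens:
  component: {charlie}
  component: {echo}
  component: {alfa, bravo, delta}


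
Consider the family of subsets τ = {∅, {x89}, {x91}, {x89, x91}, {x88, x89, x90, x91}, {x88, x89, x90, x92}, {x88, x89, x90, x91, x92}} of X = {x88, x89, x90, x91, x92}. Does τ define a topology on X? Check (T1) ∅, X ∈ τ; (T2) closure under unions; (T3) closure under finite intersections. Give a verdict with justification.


τ is NOT a topology on X.

Axiom (T1): ∅ ∈ τ? Yes; X ∈ τ? Yes.
Axiom (T2/T3): check pairwise unions and intersections of members of τ.
Counterexample for (T3): {x88, x89, x90, x91} ∩ {x88, x89, x90, x92} = {x88, x89, x90} ∉ τ. Therefore τ is NOT a topology.


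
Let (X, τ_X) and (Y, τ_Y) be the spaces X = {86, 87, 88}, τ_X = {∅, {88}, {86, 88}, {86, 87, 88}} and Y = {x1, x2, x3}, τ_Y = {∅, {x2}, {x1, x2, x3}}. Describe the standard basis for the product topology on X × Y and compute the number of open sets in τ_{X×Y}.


Basis B = {∅ × ∅, {88} × {x2}, {86, 88} × {x2}, {86, 87, 88} × {x2}, {88} × {x1, x2, x3}, {86, 88} × {x1, x2, x3}, {86, 87, 88} × {x1, x2, x3}}; |τ_{X×Y}| = 10.

Enumerate products U × V with U ∈ τ_X, V ∈ τ_Y (deduplicated):
  ∅ × ∅ = {} (∅)
  {88} × {x2} = {(88,x2)}
  {86, 88} × {x2} = {(86,x2), (88,x2)}
  {86, 87, 88} × {x2} = {(86,x2), (87,x2), (88,x2)}
  {88} × {x1, x2, x3} = {(88,x1), (88,x2), (88,x3)}
  {86, 88} × {x1, x2, x3} = {(86,x1), (86,x2), (86,x3), (88,x1), (88,x2), (88,x3)}
  {86, 87, 88} × {x1, x2, x3} = {(86,x1), (86,x2), (86,x3), (87,x1), (87,x2), (87,x3), (88,x1), (88,x2), (88,x3)}
These 7 distinct sets form the basis B.
Close under arbitrary unions to get τ_{X×Y}; counting gives |τ_{X×Y}| = 10.


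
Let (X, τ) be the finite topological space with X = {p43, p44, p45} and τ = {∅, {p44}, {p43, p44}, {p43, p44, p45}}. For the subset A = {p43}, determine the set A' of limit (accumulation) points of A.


A' = {p45}

For each x ∈ X, list the open sets U ∈ τ with x ∈ U, then check whether U ∩ (A ∖ {x}) ≠ ∅ for every such U.
  x = p43: open {p43, p44} ∋ x has {p43, p44} ∩ (A ∖ {p43}) = ∅, so x is NOT a limit point.
  x = p44: open {p44} ∋ x has {p44} ∩ (A ∖ {p44}) = ∅, so x is NOT a limit point.
  x = p45: opens ∋ x are {p43, p44, p45}; each meets A ∖ {p45}, so x IS a limit point.
Collecting: A' = {p45}.


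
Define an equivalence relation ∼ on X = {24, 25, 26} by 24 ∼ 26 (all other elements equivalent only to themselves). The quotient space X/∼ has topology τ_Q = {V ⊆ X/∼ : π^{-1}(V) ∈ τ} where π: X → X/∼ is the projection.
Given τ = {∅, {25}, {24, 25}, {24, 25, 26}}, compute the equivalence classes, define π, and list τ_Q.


X/∼ = {[24=26], [25]}; |τ_Q| = 3.

Equivalence classes: [24=26], [25].
Quotient map π: X → X/∼ sends 24 ↦ [24=26], 25 ↦ [25], 26 ↦ [24=26].
For each subset V ⊆ X/∼, compute π^{-1}(V) ⊆ X and check whether π^{-1}(V) ∈ τ. V is open in τ_Q iff π^{-1}(V) ∈ τ.
  V = {}: π^{-1}(V) = ∅ ∈ τ ✓.
  V = {[24=26]}: π^{-1}(V) = {24, 26} ∉ τ ✗.
  V = {[25]}: π^{-1}(V) = {25} ∈ τ ✓.
  V = {[24=26], [25]}: π^{-1}(V) = {24, 25, 26} ∈ τ ✓.
Open sets in the quotient: τ_Q = {{}, {[25]}, {[24=26], [25]}} (3 elements).


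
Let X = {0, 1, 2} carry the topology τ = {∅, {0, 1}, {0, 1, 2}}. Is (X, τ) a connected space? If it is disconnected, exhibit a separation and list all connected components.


(X, τ) is connected.

Find clopen sets (U ∈ τ with X ∖ U ∈ τ):
  U = ∅, X ∖ U = {0, 1, 2} — both open, so U is clopen.
  U = {0, 1, 2}, X ∖ U = ∅ — both open, so U is clopen.
Only trivial clopens (∅ and X) exist, so (X, τ) is connected.
Compute connected components by grouping points that agree on all clopens:
  component: {0, 1, 2}


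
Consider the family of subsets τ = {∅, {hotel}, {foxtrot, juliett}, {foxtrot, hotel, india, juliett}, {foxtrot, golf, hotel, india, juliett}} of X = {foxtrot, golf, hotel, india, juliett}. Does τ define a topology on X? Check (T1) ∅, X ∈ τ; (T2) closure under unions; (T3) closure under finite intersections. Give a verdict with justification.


τ is NOT a topology on X.

Axiom (T1): ∅ ∈ τ? Yes; X ∈ τ? Yes.
Axiom (T2/T3): check pairwise unions and intersections of members of τ.
Counterexample for (T2): {hotel} ∪ {foxtrot, juliett} = {foxtrot, hotel, juliett} ∉ τ. Therefore τ is NOT a topology.


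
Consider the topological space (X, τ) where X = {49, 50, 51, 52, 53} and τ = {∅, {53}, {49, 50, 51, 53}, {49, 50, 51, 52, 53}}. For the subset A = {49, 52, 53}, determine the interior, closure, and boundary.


int(A) = {53}, cl(A) = {49, 50, 51, 52, 53}, ∂A = {49, 50, 51, 52}.

Closed sets in (X, τ) are complements of opens:
  closed(X, τ) = {∅, {52}, {49, 50, 51, 52}, {49, 50, 51, 52, 53}}.
int(A) = ⋃ {U ∈ τ : U ⊆ A}. Opens contained in A: ∅, {53}.
Taking the union of these: int(A) = {53}.
cl(A) = ⋂ {C closed : A ⊆ C}. Closed sets containing A: {49, 50, 51, 52, 53}.
Intersecting these: cl(A) = {49, 50, 51, 52, 53}.
∂A = cl(A) ∖ int(A) = {49, 50, 51, 52, 53} ∖ {53} = {49, 50, 51, 52}.


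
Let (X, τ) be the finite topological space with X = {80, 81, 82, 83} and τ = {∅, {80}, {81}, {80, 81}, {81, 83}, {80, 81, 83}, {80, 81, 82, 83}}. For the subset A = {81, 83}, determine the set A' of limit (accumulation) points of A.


A' = {82, 83}

For each x ∈ X, list the open sets U ∈ τ with x ∈ U, then check whether U ∩ (A ∖ {x}) ≠ ∅ for every such U.
  x = 80: open {80} ∋ x has {80} ∩ (A ∖ {80}) = ∅, so x is NOT a limit point.
  x = 81: open {81} ∋ x has {81} ∩ (A ∖ {81}) = ∅, so x is NOT a limit point.
  x = 82: opens ∋ x are {80, 81, 82, 83}; each meets A ∖ {82}, so x IS a limit point.
  x = 83: opens ∋ x are {81, 83}, {80, 81, 83}, {80, 81, 82, 83}; each meets A ∖ {83}, so x IS a limit point.
Collecting: A' = {82, 83}.


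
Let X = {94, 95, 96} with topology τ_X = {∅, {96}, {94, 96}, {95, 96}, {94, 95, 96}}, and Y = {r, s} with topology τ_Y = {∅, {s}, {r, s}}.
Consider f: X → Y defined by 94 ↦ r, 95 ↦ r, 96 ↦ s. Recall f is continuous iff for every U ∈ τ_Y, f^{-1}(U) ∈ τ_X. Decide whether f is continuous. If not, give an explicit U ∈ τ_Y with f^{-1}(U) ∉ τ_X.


f IS continuous.

Compute f^{-1}(U) for each U ∈ τ_Y:
  U = ∅: f^{-1}(U) = ∅ ∈ τ_X ✓.
  U = {s}: f^{-1}(U) = {96} ∈ τ_X ✓.
  U = {r, s}: f^{-1}(U) = {94, 95, 96} ∈ τ_X ✓.
Every preimage lies in τ_X, so f IS continuous.


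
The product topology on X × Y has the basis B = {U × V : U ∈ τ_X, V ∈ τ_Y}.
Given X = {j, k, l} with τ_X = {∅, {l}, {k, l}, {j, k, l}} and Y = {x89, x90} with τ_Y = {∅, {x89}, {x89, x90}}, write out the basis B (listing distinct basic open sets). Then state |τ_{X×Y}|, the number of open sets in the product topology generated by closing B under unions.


Basis B = {∅ × ∅, {l} × {x89}, {k, l} × {x89}, {l} × {x89, x90}, {j, k, l} × {x89}, {k, l} × {x89, x90}, {j, k, l} × {x89, x90}}; |τ_{X×Y}| = 10.

Enumerate products U × V with U ∈ τ_X, V ∈ τ_Y (deduplicated):
  ∅ × ∅ = {} (∅)
  {l} × {x89} = {(l,x89)}
  {k, l} × {x89} = {(k,x89), (l,x89)}
  {l} × {x89, x90} = {(l,x89), (l,x90)}
  {j, k, l} × {x89} = {(j,x89), (k,x89), (l,x89)}
  {k, l} × {x89, x90} = {(k,x89), (k,x90), (l,x89), (l,x90)}
  {j, k, l} × {x89, x90} = {(j,x89), (j,x90), (k,x89), (k,x90), (l,x89), (l,x90)}
These 7 distinct sets form the basis B.
Close under arbitrary unions to get τ_{X×Y}; counting gives |τ_{X×Y}| = 10.


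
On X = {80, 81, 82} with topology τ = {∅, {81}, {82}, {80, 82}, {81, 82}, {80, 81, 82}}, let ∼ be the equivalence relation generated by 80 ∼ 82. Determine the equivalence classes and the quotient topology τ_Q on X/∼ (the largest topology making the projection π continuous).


X/∼ = {[80=82], [81]}; |τ_Q| = 4.

Equivalence classes: [80=82], [81].
Quotient map π: X → X/∼ sends 80 ↦ [80=82], 81 ↦ [81], 82 ↦ [80=82].
For each subset V ⊆ X/∼, compute π^{-1}(V) ⊆ X and check whether π^{-1}(V) ∈ τ. V is open in τ_Q iff π^{-1}(V) ∈ τ.
  V = {}: π^{-1}(V) = ∅ ∈ τ ✓.
  V = {[80=82]}: π^{-1}(V) = {80, 82} ∈ τ ✓.
  V = {[81]}: π^{-1}(V) = {81} ∈ τ ✓.
  V = {[80=82], [81]}: π^{-1}(V) = {80, 81, 82} ∈ τ ✓.
Open sets in the quotient: τ_Q = {{}, {[80=82]}, {[81]}, {[80=82], [81]}} (4 elements).


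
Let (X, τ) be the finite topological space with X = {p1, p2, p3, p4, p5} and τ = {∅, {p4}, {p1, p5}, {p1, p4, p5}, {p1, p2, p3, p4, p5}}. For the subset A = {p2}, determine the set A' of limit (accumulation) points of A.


A' = {p3}

For each x ∈ X, list the open sets U ∈ τ with x ∈ U, then check whether U ∩ (A ∖ {x}) ≠ ∅ for every such U.
  x = p1: open {p1, p5} ∋ x has {p1, p5} ∩ (A ∖ {p1}) = ∅, so x is NOT a limit point.
  x = p2: open {p1, p2, p3, p4, p5} ∋ x has {p1, p2, p3, p4, p5} ∩ (A ∖ {p2}) = ∅, so x is NOT a limit point.
  x = p3: opens ∋ x are {p1, p2, p3, p4, p5}; each meets A ∖ {p3}, so x IS a limit point.
  x = p4: open {p4} ∋ x has {p4} ∩ (A ∖ {p4}) = ∅, so x is NOT a limit point.
  x = p5: open {p1, p5} ∋ x has {p1, p5} ∩ (A ∖ {p5}) = ∅, so x is NOT a limit point.
Collecting: A' = {p3}.


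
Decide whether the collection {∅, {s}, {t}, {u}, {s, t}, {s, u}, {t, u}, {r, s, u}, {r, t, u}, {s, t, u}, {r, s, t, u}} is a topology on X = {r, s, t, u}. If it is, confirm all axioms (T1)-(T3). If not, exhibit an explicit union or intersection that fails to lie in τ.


τ is NOT a topology on X.

Axiom (T1): ∅ ∈ τ? Yes; X ∈ τ? Yes.
Axiom (T2/T3): check pairwise unions and intersections of members of τ.
Counterexample for (T3): {r, s, u} ∩ {r, t, u} = {r, u} ∉ τ. Therefore τ is NOT a topology.


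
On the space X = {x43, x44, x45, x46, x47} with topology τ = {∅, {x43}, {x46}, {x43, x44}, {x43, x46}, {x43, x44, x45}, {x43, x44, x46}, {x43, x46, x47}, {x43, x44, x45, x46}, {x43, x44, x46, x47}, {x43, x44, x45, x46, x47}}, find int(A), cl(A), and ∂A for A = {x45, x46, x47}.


int(A) = {x46}, cl(A) = {x45, x46, x47}, ∂A = {x45, x47}.

Closed sets in (X, τ) are complements of opens:
  closed(X, τ) = {∅, {x45}, {x47}, {x44, x45}, {x45, x47}, {x46, x47}, {x44, x45, x47}, {x45, x46, x47}, {x43, x44, x45, x47}, {x44, x45, x46, x47}, {x43, x44, x45, x46, x47}}.
int(A) = ⋃ {U ∈ τ : U ⊆ A}. Opens contained in A: ∅, {x46}.
Taking the union of these: int(A) = {x46}.
cl(A) = ⋂ {C closed : A ⊆ C}. Closed sets containing A: {x45, x46, x47}, {x44, x45, x46, x47}, {x43, x44, x45, x46, x47}.
Intersecting these: cl(A) = {x45, x46, x47}.
∂A = cl(A) ∖ int(A) = {x45, x46, x47} ∖ {x46} = {x45, x47}.


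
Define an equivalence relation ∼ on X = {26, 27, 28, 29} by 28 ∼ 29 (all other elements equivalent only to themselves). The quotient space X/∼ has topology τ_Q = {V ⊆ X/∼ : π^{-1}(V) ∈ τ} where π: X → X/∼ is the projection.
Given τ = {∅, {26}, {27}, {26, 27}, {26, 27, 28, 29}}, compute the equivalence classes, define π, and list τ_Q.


X/∼ = {[26], [27], [28=29]}; |τ_Q| = 5.

Equivalence classes: [26], [27], [28=29].
Quotient map π: X → X/∼ sends 26 ↦ [26], 27 ↦ [27], 28 ↦ [28=29], 29 ↦ [28=29].
For each subset V ⊆ X/∼, compute π^{-1}(V) ⊆ X and check whether π^{-1}(V) ∈ τ. V is open in τ_Q iff π^{-1}(V) ∈ τ.
  V = {}: π^{-1}(V) = ∅ ∈ τ ✓.
  V = {[26]}: π^{-1}(V) = {26} ∈ τ ✓.
  V = {[27]}: π^{-1}(V) = {27} ∈ τ ✓.
  V = {[26], [27]}: π^{-1}(V) = {26, 27} ∈ τ ✓.
  V = {[28=29]}: π^{-1}(V) = {28, 29} ∉ τ ✗.
  V = {[26], [28=29]}: π^{-1}(V) = {26, 28, 29} ∉ τ ✗.
  V = {[27], [28=29]}: π^{-1}(V) = {27, 28, 29} ∉ τ ✗.
  V = {[26], [27], [28=29]}: π^{-1}(V) = {26, 27, 28, 29} ∈ τ ✓.
Open sets in the quotient: τ_Q = {{}, {[26]}, {[27]}, {[26], [27]}, {[26], [27], [28=29]}} (5 elements).


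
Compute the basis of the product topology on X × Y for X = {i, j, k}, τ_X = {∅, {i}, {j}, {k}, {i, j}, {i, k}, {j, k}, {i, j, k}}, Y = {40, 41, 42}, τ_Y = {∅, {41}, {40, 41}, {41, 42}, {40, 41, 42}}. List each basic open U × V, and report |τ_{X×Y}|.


Basis B = {∅ × ∅, {i} × {41}, {j} × {41}, {k} × {41}, {i} × {40, 41}, {i} × {41, 42}, {i, j} × {41}, {i, k} × {41}, {j} × {40, 41}, {j} × {41, 42}, {j, k} × {41}, {k} × {40, 41}, {k} × {41, 42}, {i} × {40, 41, 42}, {i, j, k} × {41}, {j} × {40, 41, 42}, {k} × {40, 41, 42}, {i, j} × {40, 41}, {i, k} × {40, 41}, {i, j} × {41, 42}, {i, k} × {41, 42}, {j, k} × {40, 41}, {j, k} × {41, 42}, {i, j} × {40, 41, 42}, {i, k} × {40, 41, 42}, {i, j, k} × {40, 41}, {i, j, k} × {41, 42}, {j, k} × {40, 41, 42}, {i, j, k} × {40, 41, 42}}; |τ_{X×Y}| = 125.

Enumerate products U × V with U ∈ τ_X, V ∈ τ_Y (deduplicated):
  ∅ × ∅ = {} (∅)
  {i} × {41} = {(i,41)}
  {j} × {41} = {(j,41)}
  {k} × {41} = {(k,41)}
  {i} × {40, 41} = {(i,40), (i,41)}
  {i} × {41, 42} = {(i,41), (i,42)}
  {i, j} × {41} = {(i,41), (j,41)}
  {i, k} × {41} = {(i,41), (k,41)}
  {j} × {40, 41} = {(j,40), (j,41)}
  {j} × {41, 42} = {(j,41), (j,42)}
  {j, k} × {41} = {(j,41), (k,41)}
  {k} × {40, 41} = {(k,40), (k,41)}
  {k} × {41, 42} = {(k,41), (k,42)}
  {i} × {40, 41, 42} = {(i,40), (i,41), (i,42)}
  {i, j, k} × {41} = {(i,41), (j,41), (k,41)}
  {j} × {40, 41, 42} = {(j,40), (j,41), (j,42)}
  {k} × {40, 41, 42} = {(k,40), (k,41), (k,42)}
  {i, j} × {40, 41} = {(i,40), (i,41), (j,40), (j,41)}
  {i, k} × {40, 41} = {(i,40), (i,41), (k,40), (k,41)}
  {i, j} × {41, 42} = {(i,41), (i,42), (j,41), (j,42)}
  {i, k} × {41, 42} = {(i,41), (i,42), (k,41), (k,42)}
  {j, k} × {40, 41} = {(j,40), (j,41), (k,40), (k,41)}
  {j, k} × {41, 42} = {(j,41), (j,42), (k,41), (k,42)}
  {i, j} × {40, 41, 42} = {(i,40), (i,41), (i,42), (j,40), (j,41), (j,42)}
  {i, k} × {40, 41, 42} = {(i,40), (i,41), (i,42), (k,40), (k,41), (k,42)}
  {i, j, k} × {40, 41} = {(i,40), (i,41), (j,40), (j,41), (k,40), (k,41)}
  {i, j, k} × {41, 42} = {(i,41), (i,42), (j,41), (j,42), (k,41), (k,42)}
  {j, k} × {40, 41, 42} = {(j,40), (j,41), (j,42), (k,40), (k,41), (k,42)}
  {i, j, k} × {40, 41, 42} = {(i,40), (i,41), (i,42), (j,40), (j,41), (j,42), (k,40), (k,41), (k,42)}
These 29 distinct sets form the basis B.
Close under arbitrary unions to get τ_{X×Y}; counting gives |τ_{X×Y}| = 125.


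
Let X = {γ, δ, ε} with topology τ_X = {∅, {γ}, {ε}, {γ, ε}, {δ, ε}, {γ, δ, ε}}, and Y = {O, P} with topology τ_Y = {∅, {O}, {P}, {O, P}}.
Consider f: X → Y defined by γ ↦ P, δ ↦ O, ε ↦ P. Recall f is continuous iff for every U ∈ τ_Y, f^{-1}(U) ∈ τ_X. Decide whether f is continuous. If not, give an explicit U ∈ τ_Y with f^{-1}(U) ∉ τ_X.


f is NOT continuous.

Compute f^{-1}(U) for each U ∈ τ_Y:
  U = ∅: f^{-1}(U) = ∅ ∈ τ_X ✓.
  U = {O}: f^{-1}(U) = {δ} ∉ τ_X ✗.
  U = {P}: f^{-1}(U) = {γ, ε} ∈ τ_X ✓.
  U = {O, P}: f^{-1}(U) = {γ, δ, ε} ∈ τ_X ✓.
Found U = {O} with f^{-1}(U) = {δ} not in τ_X. Therefore f is NOT continuous.


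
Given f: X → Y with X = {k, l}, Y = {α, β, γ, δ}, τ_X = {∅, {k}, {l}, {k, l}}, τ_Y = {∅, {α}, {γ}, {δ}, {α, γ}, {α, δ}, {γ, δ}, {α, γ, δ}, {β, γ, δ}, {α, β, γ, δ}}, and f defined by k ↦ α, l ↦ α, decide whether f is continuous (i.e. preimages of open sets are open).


f IS continuous.

Compute f^{-1}(U) for each U ∈ τ_Y:
  U = ∅: f^{-1}(U) = ∅ ∈ τ_X ✓.
  U = {α}: f^{-1}(U) = {k, l} ∈ τ_X ✓.
  U = {γ}: f^{-1}(U) = ∅ ∈ τ_X ✓.
  U = {δ}: f^{-1}(U) = ∅ ∈ τ_X ✓.
  U = {α, γ}: f^{-1}(U) = {k, l} ∈ τ_X ✓.
  U = {α, δ}: f^{-1}(U) = {k, l} ∈ τ_X ✓.
  U = {γ, δ}: f^{-1}(U) = ∅ ∈ τ_X ✓.
  U = {α, γ, δ}: f^{-1}(U) = {k, l} ∈ τ_X ✓.
  U = {β, γ, δ}: f^{-1}(U) = ∅ ∈ τ_X ✓.
  U = {α, β, γ, δ}: f^{-1}(U) = {k, l} ∈ τ_X ✓.
Every preimage lies in τ_X, so f IS continuous.


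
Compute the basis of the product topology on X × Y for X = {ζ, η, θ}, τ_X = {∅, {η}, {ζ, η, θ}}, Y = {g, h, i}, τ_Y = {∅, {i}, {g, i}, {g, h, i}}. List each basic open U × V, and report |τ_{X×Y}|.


Basis B = {∅ × ∅, {η} × {i}, {η} × {g, i}, {ζ, η, θ} × {i}, {η} × {g, h, i}, {ζ, η, θ} × {g, i}, {ζ, η, θ} × {g, h, i}}; |τ_{X×Y}| = 10.

Enumerate products U × V with U ∈ τ_X, V ∈ τ_Y (deduplicated):
  ∅ × ∅ = {} (∅)
  {η} × {i} = {(η,i)}
  {η} × {g, i} = {(η,g), (η,i)}
  {ζ, η, θ} × {i} = {(ζ,i), (η,i), (θ,i)}
  {η} × {g, h, i} = {(η,g), (η,h), (η,i)}
  {ζ, η, θ} × {g, i} = {(ζ,g), (ζ,i), (η,g), (η,i), (θ,g), (θ,i)}
  {ζ, η, θ} × {g, h, i} = {(ζ,g), (ζ,h), (ζ,i), (η,g), (η,h), (η,i), (θ,g), (θ,h), (θ,i)}
These 7 distinct sets form the basis B.
Close under arbitrary unions to get τ_{X×Y}; counting gives |τ_{X×Y}| = 10.


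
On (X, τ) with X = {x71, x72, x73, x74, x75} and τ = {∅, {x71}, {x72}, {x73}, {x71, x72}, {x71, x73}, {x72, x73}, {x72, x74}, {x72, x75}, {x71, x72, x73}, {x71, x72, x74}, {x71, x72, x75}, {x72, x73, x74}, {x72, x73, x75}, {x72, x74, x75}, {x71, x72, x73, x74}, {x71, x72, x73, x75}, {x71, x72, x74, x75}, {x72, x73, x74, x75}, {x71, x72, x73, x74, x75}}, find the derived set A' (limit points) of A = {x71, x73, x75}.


A' = ∅

For each x ∈ X, list the open sets U ∈ τ with x ∈ U, then check whether U ∩ (A ∖ {x}) ≠ ∅ for every such U.
  x = x71: open {x71} ∋ x has {x71} ∩ (A ∖ {x71}) = ∅, so x is NOT a limit point.
  x = x72: open {x72} ∋ x has {x72} ∩ (A ∖ {x72}) = ∅, so x is NOT a limit point.
  x = x73: open {x73} ∋ x has {x73} ∩ (A ∖ {x73}) = ∅, so x is NOT a limit point.
  x = x74: open {x72, x74} ∋ x has {x72, x74} ∩ (A ∖ {x74}) = ∅, so x is NOT a limit point.
  x = x75: open {x72, x75} ∋ x has {x72, x75} ∩ (A ∖ {x75}) = ∅, so x is NOT a limit point.
Collecting: A' = ∅.


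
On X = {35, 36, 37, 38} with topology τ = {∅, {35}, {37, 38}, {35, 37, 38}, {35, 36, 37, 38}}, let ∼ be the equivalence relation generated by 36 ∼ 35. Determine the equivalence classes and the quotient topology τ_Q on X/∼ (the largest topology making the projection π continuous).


X/∼ = {[35=36], [37], [38]}; |τ_Q| = 3.

Equivalence classes: [35=36], [37], [38].
Quotient map π: X → X/∼ sends 35 ↦ [35=36], 36 ↦ [35=36], 37 ↦ [37], 38 ↦ [38].
For each subset V ⊆ X/∼, compute π^{-1}(V) ⊆ X and check whether π^{-1}(V) ∈ τ. V is open in τ_Q iff π^{-1}(V) ∈ τ.
  V = {}: π^{-1}(V) = ∅ ∈ τ ✓.
  V = {[35=36]}: π^{-1}(V) = {35, 36} ∉ τ ✗.
  V = {[37]}: π^{-1}(V) = {37} ∉ τ ✗.
  V = {[35=36], [37]}: π^{-1}(V) = {35, 36, 37} ∉ τ ✗.
  V = {[38]}: π^{-1}(V) = {38} ∉ τ ✗.
  V = {[35=36], [38]}: π^{-1}(V) = {35, 36, 38} ∉ τ ✗.
  V = {[37], [38]}: π^{-1}(V) = {37, 38} ∈ τ ✓.
  V = {[35=36], [37], [38]}: π^{-1}(V) = {35, 36, 37, 38} ∈ τ ✓.
Open sets in the quotient: τ_Q = {{}, {[37], [38]}, {[35=36], [37], [38]}} (3 elements).
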